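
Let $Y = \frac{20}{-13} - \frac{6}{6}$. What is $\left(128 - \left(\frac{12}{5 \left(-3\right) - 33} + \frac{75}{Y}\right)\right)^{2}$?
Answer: $\frac{48205249}{1936} \approx 24899.0$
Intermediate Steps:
$Y = - \frac{33}{13}$ ($Y = 20 \left(- \frac{1}{13}\right) - 1 = - \frac{20}{13} - 1 = - \frac{33}{13} \approx -2.5385$)
$\left(128 - \left(\frac{12}{5 \left(-3\right) - 33} + \frac{75}{Y}\right)\right)^{2} = \left(128 - \left(- \frac{325}{11} + \frac{12}{5 \left(-3\right) - 33}\right)\right)^{2} = \left(128 - \left(- \frac{325}{11} + \frac{12}{-15 - 33}\right)\right)^{2} = \left(128 + \left(- \frac{12}{-48} + \frac{325}{11}\right)\right)^{2} = \left(128 + \left(\left(-12\right) \left(- \frac{1}{48}\right) + \frac{325}{11}\right)\right)^{2} = \left(128 + \left(\frac{1}{4} + \frac{325}{11}\right)\right)^{2} = \left(128 + \frac{1311}{44}\right)^{2} = \left(\frac{6943}{44}\right)^{2} = \frac{48205249}{1936}$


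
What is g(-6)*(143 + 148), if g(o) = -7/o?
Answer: 679/2 ≈ 339.50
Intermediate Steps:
g(-6)*(143 + 148) = (-7/(-6))*(143 + 148) = -7*(-⅙)*291 = (7/6)*291 = 679/2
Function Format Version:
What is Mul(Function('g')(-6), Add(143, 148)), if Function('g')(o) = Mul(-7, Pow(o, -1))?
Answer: Rational(679, 2) ≈ 339.50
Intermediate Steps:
Mul(Function('g')(-6), Add(143, 148)) = Mul(Mul(-7, Pow(-6, -1)), Add(143, 148)) = Mul(Mul(-7, Rational(-1, 6)), 291) = Mul(Rational(7, 6), 291) = Rational(679, 2)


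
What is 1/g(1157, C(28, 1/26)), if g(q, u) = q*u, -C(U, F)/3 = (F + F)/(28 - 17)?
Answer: -11/267 ≈ -0.041198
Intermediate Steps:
C(U, F) = -6*F/11 (C(U, F) = -3*(F + F)/(28 - 17) = -3*2*F/11 = -6*F/11)
1/g(1157, C(28, 1/26)) = 1/(1157*(-6/11/26)) = 1/(1157*(-6/11*1/26)) = 1/(1157*(-3/143)) = 1/(-267/11) = -11/267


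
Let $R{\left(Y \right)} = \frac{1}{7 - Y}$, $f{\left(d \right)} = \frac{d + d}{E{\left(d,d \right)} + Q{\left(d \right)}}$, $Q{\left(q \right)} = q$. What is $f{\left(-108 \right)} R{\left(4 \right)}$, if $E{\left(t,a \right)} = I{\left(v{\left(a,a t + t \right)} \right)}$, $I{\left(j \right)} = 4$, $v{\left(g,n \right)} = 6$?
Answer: $\frac{9}{13} \approx 0.69231$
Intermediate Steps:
$E{\left(t,a \right)} = 4$
$f{\left(d \right)} = \frac{2 d}{4 + d}$ ($f{\left(d \right)} = \frac{d + d}{4 + d} = \frac{2 d}{4 + d}$)
$f{\left(-108 \right)} R{\left(4 \right)} = 2 \left(-108\right) \frac{1}{4 - 108} \left(- \frac{1}{-7 + 4}\right) = 2 \left(-108\right) \frac{1}{-104} \left(- \frac{1}{-3}\right) = 2 \left(-108\right) \left(- \frac{1}{104}\right) \left(\left(-1\right) \left(- \frac{1}{3}\right)\right) = \frac{27}{13} \cdot \frac{1}{3} = \frac{9}{13}$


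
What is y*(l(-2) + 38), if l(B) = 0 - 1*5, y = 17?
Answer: 561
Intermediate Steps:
l(B) = -5 (l(B) = 0 - 5 = -5)
y*(l(-2) + 38) = 17*(-5 + 38) = 17*33 = 561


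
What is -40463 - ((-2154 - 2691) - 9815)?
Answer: -25803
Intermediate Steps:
-40463 - ((-2154 - 2691) - 9815) = -40463 - (-4845 - 9815) = -40463 - 1*(-14660) = -40463 + 14660 = -25803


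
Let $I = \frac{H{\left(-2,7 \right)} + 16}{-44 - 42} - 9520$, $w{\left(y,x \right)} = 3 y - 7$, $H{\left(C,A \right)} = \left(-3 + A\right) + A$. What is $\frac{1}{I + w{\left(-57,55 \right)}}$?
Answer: $- \frac{86}{834055} \approx -0.00010311$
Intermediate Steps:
$H{\left(C,A \right)} = -3 + 2 A$
$w{\left(y,x \right)} = -7 + 3 y$
$I = - \frac{818747}{86}$ ($I = \frac{\left(-3 + 2 \cdot 7\right) + 16}{-44 - 42} - 9520 = \frac{\left(-3 + 14\right) + 16}{-86} - 9520 = \left(11 + 16\right) \left(- \frac{1}{86}\right) - 9520 = 27 \left(- \frac{1}{86}\right) - 9520 = - \frac{27}{86} - 9520 = - \frac{818747}{86} \approx -9520.3$)
$\frac{1}{I + w{\left(-57,55 \right)}} = \frac{1}{- \frac{818747}{86} + \left(-7 + 3 \left(-57\right)\right)} = \frac{1}{- \frac{818747}{86} - 178} = \frac{1}{- \frac{834055}{86}} = - \frac{86}{834055}$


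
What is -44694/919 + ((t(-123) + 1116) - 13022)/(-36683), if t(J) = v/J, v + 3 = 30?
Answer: -66771295637/1382178757 ≈ -48.309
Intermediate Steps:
v = 27 (v = -3 + 30 = 27)
t(J) = 27/J
-44694/919 + ((t(-123) + 1116) - 13022)/(-36683) = -44694/919 + ((27/(-123) + 1116) - 13022)/(-36683) = -44694*1/919 + ((27*(-1/123) + 1116) - 13022)*(-1/36683) = -44694/919 + ((-9/41 + 1116) - 13022)*(-1/36683) = -44694/919 + (45747/41 - 13022)*(-1/36683) = -44694/919 - 488155/41*(-1/36683) = -44694/919 + 488155/1504003 = -66771295637/1382178757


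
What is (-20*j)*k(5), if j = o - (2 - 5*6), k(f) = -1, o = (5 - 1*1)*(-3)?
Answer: 320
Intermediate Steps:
o = -12 (o = (5 - 1)*(-3) = 4*(-3) = -12)
j = 16 (j = -12 - (2 - 5*6) = -12 - (2 - 30) = -12 - 1*(-28) = -12 + 28 = 16)
(-20*j)*k(5) = -20*16*(-1) = -320*(-1) = 320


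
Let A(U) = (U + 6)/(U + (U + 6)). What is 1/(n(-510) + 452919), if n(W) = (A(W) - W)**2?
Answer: 28561/20379022635 ≈ 1.4015e-6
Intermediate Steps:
A(U) = (6 + U)/(6 + 2*U) (A(U) = (6 + U)/(U + (6 + U)) = (6 + U)/(6 + 2*U))
n(W) = (-W + (6 + W)/(2*(3 + W)))**2 (n(W) = ((6 + W)/(2*(3 + W)) - W)**2 = (-W + (6 + W)/(2*(3 + W)))**2)
1/(n(-510) + 452919) = 1/((-6 - 1*(-510) + 2*(-510)*(3 - 510))**2/(4*(3 - 510)**2) + 452919) = 1/((1/4)*(-6 + 510 + 2*(-510)*(-507))**2/(-507)**2 + 452919) = 1/((1/4)*(1/257049)*(-6 + 510 + 517140)**2 + 452919) = 1/((1/4)*(1/257049)*517644**2 + 452919) = 1/((1/4)*(1/257049)*267955310736 + 452919) = 1/(7443203076/28561 + 452919) = 1/(20379022635/28561) = 28561/20379022635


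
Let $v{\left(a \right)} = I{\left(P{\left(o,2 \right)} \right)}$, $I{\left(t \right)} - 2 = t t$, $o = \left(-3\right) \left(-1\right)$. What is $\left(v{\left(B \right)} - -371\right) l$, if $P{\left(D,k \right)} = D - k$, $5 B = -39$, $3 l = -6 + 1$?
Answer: $- \frac{1870}{3} \approx -623.33$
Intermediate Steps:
$o = 3$
$l = - \frac{5}{3}$ ($l = \frac{-6 + 1}{3} = \frac{1}{3} \left(-5\right) = - \frac{5}{3} \approx -1.6667$)
$B = - \frac{39}{5}$ ($B = \frac{1}{5} \left(-39\right) = - \frac{39}{5} \approx -7.8$)
$I{\left(t \right)} = 2 + t^{2}$ ($I{\left(t \right)} = 2 + t t = 2 + t^{2}$)
$v{\left(a \right)} = 3$ ($v{\left(a \right)} = 2 + \left(3 - 2\right)^{2} = 2 + 1^{2} = 2 + 1 = 3$)
$\left(v{\left(B \right)} - -371\right) l = \left(3 - -371\right) \left(- \frac{5}{3}\right) = \left(3 + 371\right) \left(- \frac{5}{3}\right) = 374 \left(- \frac{5}{3}\right) = - \frac{1870}{3}$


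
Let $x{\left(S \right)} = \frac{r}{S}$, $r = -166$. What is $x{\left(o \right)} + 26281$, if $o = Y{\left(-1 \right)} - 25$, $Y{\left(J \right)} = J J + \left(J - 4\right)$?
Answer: $\frac{762315}{29} \approx 26287.0$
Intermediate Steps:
$Y{\left(J \right)} = -4 + J + J^{2}$ ($Y{\left(J \right)} = J^{2} + \left(-4 + J\right) = -4 + J + J^{2}$)
$o = -29$ ($o = \left(-4 - 1 + \left(-1\right)^{2}\right) - 25 = \left(-4 - 1 + 1\right) - 25 = -4 - 25 = -29$)
$x{\left(S \right)} = - \frac{166}{S}$
$x{\left(o \right)} + 26281 = - \frac{166}{-29} + 26281 = \left(-166\right) \left(- \frac{1}{29}\right) + 26281 = \frac{166}{29} + 26281 = \frac{762315}{29}$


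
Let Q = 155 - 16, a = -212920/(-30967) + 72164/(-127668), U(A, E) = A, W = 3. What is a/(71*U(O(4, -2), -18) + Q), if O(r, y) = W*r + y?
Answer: 6237091993/839129304411 ≈ 0.0074328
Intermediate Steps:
O(r, y) = y + 3*r (O(r, y) = 3*r + y = y + 3*r)
a = 6237091993/988373739 (a = -212920*(-1/30967) + 72164*(-1/127668) = 212920/30967 - 18041/31917 = 6237091993/988373739 ≈ 6.3105)
Q = 139
a/(71*U(O(4, -2), -18) + Q) = 6237091993/(988373739*(71*(-2 + 3*4) + 139)) = 6237091993/(988373739*(71*(-2 + 12) + 139)) = 6237091993/(988373739*(71*10 + 139)) = 6237091993/(988373739*(710 + 139)) = (6237091993/988373739)/849 = (6237091993/988373739)*(1/849) = 6237091993/839129304411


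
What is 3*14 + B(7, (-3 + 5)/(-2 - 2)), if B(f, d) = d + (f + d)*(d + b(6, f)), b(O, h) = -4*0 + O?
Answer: 309/4 ≈ 77.250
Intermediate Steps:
b(O, h) = O (b(O, h) = 0 + O = O)
B(f, d) = d + (6 + d)*(d + f) (B(f, d) = d + (f + d)*(d + 6) = d + (d + f)*(6 + d) = d + (6 + d)*(d + f))
3*14 + B(7, (-3 + 5)/(-2 - 2)) = 3*14 + (((-3 + 5)/(-2 - 2))² + 6*7 + 7*((-3 + 5)/(-2 - 2)) + ((-3 + 5)/(-2 - 2))*7) = 42 + ((2/(-4))² + 42 + 7*(2/(-4)) + (2/(-4))*7) = 42 + ((2*(-¼))² + 42 + 7*(2*(-¼)) + (2*(-¼))*7) = 42 + ((-½)² + 42 + 7*(-½) - ½*7) = 42 + (¼ + 42 - 7/2 - 7/2) = 42 + 141/4 = 309/4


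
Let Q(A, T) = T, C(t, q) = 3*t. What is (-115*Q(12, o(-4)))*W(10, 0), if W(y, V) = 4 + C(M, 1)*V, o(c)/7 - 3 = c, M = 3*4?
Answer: 3220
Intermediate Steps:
M = 12
o(c) = 21 + 7*c
W(y, V) = 4 + 36*V (W(y, V) = 4 + (3*12)*V = 4 + 36*V)
(-115*Q(12, o(-4)))*W(10, 0) = (-115*(21 + 7*(-4)))*(4 + 36*0) = (-115*(21 - 28))*(4 + 0) = -115*(-7)*4 = 805*4 = 3220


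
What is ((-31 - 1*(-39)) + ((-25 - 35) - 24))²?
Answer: 5776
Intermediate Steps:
((-31 - 1*(-39)) + ((-25 - 35) - 24))² = ((-31 + 39) + (-60 - 24))² = (8 - 84)² = (-76)² = 5776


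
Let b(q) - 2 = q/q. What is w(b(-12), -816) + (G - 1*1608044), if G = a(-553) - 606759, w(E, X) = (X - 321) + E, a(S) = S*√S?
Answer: -2215937 - 553*I*√553 ≈ -2.2159e+6 - 13004.0*I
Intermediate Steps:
a(S) = S^(3/2)
b(q) = 3 (b(q) = 2 + q/q = 2 + 1 = 3)
w(E, X) = -321 + E + X (w(E, X) = (-321 + X) + E = -321 + E + X)
G = -606759 - 553*I*√553 (G = (-553)^(3/2) - 606759 = -553*I*√553 - 606759 = -606759 - 553*I*√553 ≈ -6.0676e+5 - 13004.0*I)
w(b(-12), -816) + (G - 1*1608044) = (-321 + 3 - 816) + ((-606759 - 553*I*√553) - 1*1608044) = -1134 + ((-606759 - 553*I*√553) - 1608044) = -1134 + (-2214803 - 553*I*√553) = -2215937 - 553*I*√553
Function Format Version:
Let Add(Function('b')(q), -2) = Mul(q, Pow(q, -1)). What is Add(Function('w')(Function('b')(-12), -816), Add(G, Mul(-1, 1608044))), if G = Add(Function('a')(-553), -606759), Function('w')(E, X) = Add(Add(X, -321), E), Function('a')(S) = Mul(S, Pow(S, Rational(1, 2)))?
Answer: Add(-2215937, Mul(-553, I, Pow(553, Rational(1, 2)))) ≈ Add(-2.2159e+6, Mul(-13004., I))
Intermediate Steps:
Function('a')(S) = Pow(S, Rational(3, 2))
Function('b')(q) = 3 (Function('b')(q) = Add(2, Mul(q, Pow(q, -1))) = Add(2, 1) = 3)
Function('w')(E, X) = Add(-321, E, X) (Function('w')(E, X) = Add(Add(-321, X), E) = Add(-321, E, X))
G = Add(-606759, Mul(-553, I, Pow(553, Rational(1, 2)))) (G = Add(Pow(-553, Rational(3, 2)), -606759) = Add(Mul(-553, I, Pow(553, Rational(1, 2))), -606759) = Add(-606759, Mul(-553, I, Pow(553, Rational(1, 2)))) ≈ Add(-6.0676e+5, Mul(-13004., I)))
Add(Function('w')(Function('b')(-12), -816), Add(G, Mul(-1, 1608044))) = Add(Add(-321, 3, -816), Add(Add(-606759, Mul(-553, I, Pow(553, Rational(1, 2)))), Mul(-1, 1608044))) = Add(-1134, Add(Add(-606759, Mul(-553, I, Pow(553, Rational(1, 2)))), -1608044)) = Add(-1134, Add(-2214803, Mul(-553, I, Pow(553, Rational(1, 2))))) = Add(-2215937, Mul(-553, I, Pow(553, Rational(1, 2))))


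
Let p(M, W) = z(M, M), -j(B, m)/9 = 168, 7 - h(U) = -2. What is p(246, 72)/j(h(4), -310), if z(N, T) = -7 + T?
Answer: -239/1512 ≈ -0.15807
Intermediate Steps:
h(U) = 9 (h(U) = 7 - 1*(-2) = 7 + 2 = 9)
j(B, m) = -1512 (j(B, m) = -9*168 = -1512)
p(M, W) = -7 + M
p(246, 72)/j(h(4), -310) = (-7 + 246)/(-1512) = 239*(-1/1512) = -239/1512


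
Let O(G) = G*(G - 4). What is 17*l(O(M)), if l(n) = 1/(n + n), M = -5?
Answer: 17/90 ≈ 0.18889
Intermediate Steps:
O(G) = G*(-4 + G)
l(n) = 1/(2*n)
17*l(O(M)) = 17*(1/(2*((-5*(-4 - 5))))) = 17*(1/(2*((-5*(-9))))) = 17*((½)/45) = 17*((½)*(1/45)) = 17*(1/90) = 17/90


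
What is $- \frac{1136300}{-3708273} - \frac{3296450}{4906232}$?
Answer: $- \frac{3324592554625}{9096823828668} \approx -0.36547$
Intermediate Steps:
$- \frac{1136300}{-3708273} - \frac{3296450}{4906232} = \left(-1136300\right) \left(- \frac{1}{3708273}\right) - \frac{1648225}{2453116} = \frac{1136300}{3708273} - \frac{1648225}{2453116} = - \frac{3324592554625}{9096823828668}$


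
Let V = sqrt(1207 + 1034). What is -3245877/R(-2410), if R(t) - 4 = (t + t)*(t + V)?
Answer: -1047354705303/3746781432256 - 1303760595*sqrt(249)/3746781432256 ≈ -0.28503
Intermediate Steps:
V = 3*sqrt(249) (V = sqrt(2241) = 3*sqrt(249) ≈ 47.339)
R(t) = 4 + 2*t*(t + 3*sqrt(249)) (R(t) = 4 + (t + t)*(t + 3*sqrt(249)) = 4 + (2*t)*(t + 3*sqrt(249)) = 4 + 2*t*(t + 3*sqrt(249)))
-3245877/R(-2410) = -3245877/(4 + 2*(-2410)**2 + 6*(-2410)*sqrt(249)) = -3245877/(4 + 2*5808100 - 14460*sqrt(249)) = -3245877/(4 + 11616200 - 14460*sqrt(249)) = -3245877/(11616204 - 14460*sqrt(249))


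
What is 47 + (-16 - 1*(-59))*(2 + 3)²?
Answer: 1122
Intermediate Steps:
47 + (-16 - 1*(-59))*(2 + 3)² = 47 + (-16 + 59)*5² = 47 + 43*25 = 47 + 1075 = 1122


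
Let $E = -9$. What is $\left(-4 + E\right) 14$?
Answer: $-182$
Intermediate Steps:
$\left(-4 + E\right) 14 = \left(-4 - 9\right) 14 = \left(-13\right) 14 = -182$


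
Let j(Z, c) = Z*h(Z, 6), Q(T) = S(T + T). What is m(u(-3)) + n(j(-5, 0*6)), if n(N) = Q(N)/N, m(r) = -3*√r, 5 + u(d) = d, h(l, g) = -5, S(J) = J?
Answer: 2 - 6*I*√2 ≈ 2.0 - 8.4853*I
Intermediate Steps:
Q(T) = 2*T (Q(T) = T + T = 2*T)
u(d) = -5 + d
j(Z, c) = -5*Z (j(Z, c) = Z*(-5) = -5*Z)
n(N) = 2 (n(N) = (2*N)/N = 2)
m(u(-3)) + n(j(-5, 0*6)) = -3*√(-5 - 3) + 2 = -6*I*√2 + 2 = 2 - 6*I*√2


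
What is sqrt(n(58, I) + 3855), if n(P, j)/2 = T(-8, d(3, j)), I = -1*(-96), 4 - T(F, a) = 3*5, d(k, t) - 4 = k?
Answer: sqrt(3833) ≈ 61.911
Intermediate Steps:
d(k, t) = 4 + k
T(F, a) = -11 (T(F, a) = 4 - 3*5 = 4 - 1*15 = 4 - 15 = -11)
I = 96
n(P, j) = -22 (n(P, j) = 2*(-11) = -22)
sqrt(n(58, I) + 3855) = sqrt(-22 + 3855) = sqrt(3833)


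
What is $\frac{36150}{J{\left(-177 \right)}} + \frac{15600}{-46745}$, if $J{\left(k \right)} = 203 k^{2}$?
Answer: $- \frac{6501523030}{19819216221} \approx -0.32804$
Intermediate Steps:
$\frac{36150}{J{\left(-177 \right)}} + \frac{15600}{-46745} = \frac{36150}{203 \left(-177\right)^{2}} + \frac{15600}{-46745} = \frac{36150}{203 \cdot 31329} + 15600 \left(- \frac{1}{46745}\right) = \frac{36150}{6359787} - \frac{3120}{9349} = 36150 \cdot \frac{1}{6359787} - \frac{3120}{9349} = \frac{12050}{2119929} - \frac{3120}{9349} = - \frac{6501523030}{19819216221}$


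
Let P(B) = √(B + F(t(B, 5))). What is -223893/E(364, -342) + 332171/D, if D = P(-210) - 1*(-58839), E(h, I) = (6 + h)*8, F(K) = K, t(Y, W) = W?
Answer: (-223893*√205 + 12190414067*I)/(2960*(√205 - 58839*I)) ≈ -69.994 - 0.0013738*I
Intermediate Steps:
E(h, I) = 48 + 8*h
P(B) = √(5 + B) (P(B) = √(B + 5) = √(5 + B))
D = 58839 + I*√205 (D = √(5 - 210) - 1*(-58839) = √(-205) + 58839 = I*√205 + 58839 = 58839 + I*√205 ≈ 58839.0 + 14.318*I)
-223893/E(364, -342) + 332171/D = -223893/(48 + 8*364) + 332171/(58839 + I*√205) = -223893/(48 + 2912) + 332171/(58839 + I*√205) = -223893/2960 + 332171/(58839 + I*√205)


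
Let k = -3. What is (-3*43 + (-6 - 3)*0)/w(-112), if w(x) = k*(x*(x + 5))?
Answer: 43/11984 ≈ 0.0035881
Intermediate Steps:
w(x) = -3*x*(5 + x) (w(x) = -3*x*(x + 5) = -3*x*(5 + x))
(-3*43 + (-6 - 3)*0)/w(-112) = (-3*43 + (-6 - 3)*0)/((-3*(-112)*(5 - 112))) = (-129 - 9*0)/((-3*(-112)*(-107))) = (-129 + 0)/(-35952) = -129*(-1/35952) = 43/11984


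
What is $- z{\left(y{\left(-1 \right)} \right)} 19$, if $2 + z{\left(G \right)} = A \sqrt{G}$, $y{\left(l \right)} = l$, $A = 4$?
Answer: $38 - 76 i \approx 38.0 - 76.0 i$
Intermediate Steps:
$z{\left(G \right)} = -2 + 4 \sqrt{G}$
$- z{\left(y{\left(-1 \right)} \right)} 19 = - (-2 + 4 \sqrt{-1}) 19 = - (-2 + 4 i) 19 = \left(2 - 4 i\right) 19 = 38 - 76 i$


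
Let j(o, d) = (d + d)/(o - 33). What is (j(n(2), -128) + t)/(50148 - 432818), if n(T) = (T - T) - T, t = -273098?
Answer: 4779087/6696725 ≈ 0.71364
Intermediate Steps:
n(T) = -T (n(T) = 0 - T = -T)
j(o, d) = 2*d/(-33 + o) (j(o, d) = (2*d)/(-33 + o) = 2*d/(-33 + o))
(j(n(2), -128) + t)/(50148 - 432818) = (2*(-128)/(-33 - 1*2) - 273098)/(50148 - 432818) = (2*(-128)/(-33 - 2) - 273098)/(-382670) = (2*(-128)/(-35) - 273098)*(-1/382670) = (2*(-128)*(-1/35) - 273098)*(-1/382670) = (256/35 - 273098)*(-1/382670) = -9558174/35*(-1/382670) = 4779087/6696725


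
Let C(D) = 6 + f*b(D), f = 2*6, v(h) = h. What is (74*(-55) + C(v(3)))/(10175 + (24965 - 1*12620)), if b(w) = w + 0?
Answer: -1007/5630 ≈ -0.17886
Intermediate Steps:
b(w) = w
f = 12
C(D) = 6 + 12*D
(74*(-55) + C(v(3)))/(10175 + (24965 - 1*12620)) = (74*(-55) + (6 + 12*3))/(10175 + (24965 - 1*12620)) = (-4070 + (6 + 36))/(10175 + (24965 - 12620)) = (-4070 + 42)/(10175 + 12345) = -4028/22520 = -4028*1/22520 = -1007/5630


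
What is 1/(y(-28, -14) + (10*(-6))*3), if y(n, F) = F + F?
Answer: -1/208 ≈ -0.0048077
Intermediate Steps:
y(n, F) = 2*F
1/(y(-28, -14) + (10*(-6))*3) = 1/(2*(-14) + (10*(-6))*3) = 1/(-28 - 60*3) = 1/(-28 - 180) = 1/(-208) = -1/208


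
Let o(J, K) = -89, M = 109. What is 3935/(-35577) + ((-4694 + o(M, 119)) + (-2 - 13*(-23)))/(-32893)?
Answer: 30164467/1170234261 ≈ 0.025776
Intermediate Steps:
3935/(-35577) + ((-4694 + o(M, 119)) + (-2 - 13*(-23)))/(-32893) = 3935/(-35577) + ((-4694 - 89) + (-2 - 13*(-23)))/(-32893) = 3935*(-1/35577) + (-4783 + (-2 + 299))*(-1/32893) = -3935/35577 + (-4783 + 297)*(-1/32893) = -3935/35577 - 4486*(-1/32893) = -3935/35577 + 4486/32893 = 30164467/1170234261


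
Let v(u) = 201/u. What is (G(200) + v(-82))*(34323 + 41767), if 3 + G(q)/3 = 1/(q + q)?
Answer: -1428034293/1640 ≈ -8.7075e+5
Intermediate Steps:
G(q) = -9 + 3/(2*q) (G(q) = -9 + 3/(q + q) = -9 + 3/((2*q)) = -9 + 3*(1/(2*q)) = -9 + 3/(2*q))
(G(200) + v(-82))*(34323 + 41767) = ((-9 + (3/2)/200) + 201/(-82))*(34323 + 41767) = ((-9 + (3/2)*(1/200)) + 201*(-1/82))*76090 = ((-9 + 3/400) - 201/82)*76090 = (-3597/400 - 201/82)*76090 = -187677/16400*76090 = -1428034293/1640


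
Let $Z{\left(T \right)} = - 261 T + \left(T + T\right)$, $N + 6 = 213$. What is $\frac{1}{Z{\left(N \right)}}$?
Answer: $- \frac{1}{53613} \approx -1.8652 \cdot 10^{-5}$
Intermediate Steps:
$N = 207$ ($N = -6 + 213 = 207$)
$Z{\left(T \right)} = - 259 T$ ($Z{\left(T \right)} = - 261 T + 2 T = - 259 T$)
$\frac{1}{Z{\left(N \right)}} = \frac{1}{\left(-259\right) 207} = \frac{1}{-53613} = - \frac{1}{53613}$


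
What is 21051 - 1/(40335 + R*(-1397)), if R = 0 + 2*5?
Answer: 555009614/26365 ≈ 21051.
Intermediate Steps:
R = 10 (R = 0 + 10 = 10)
21051 - 1/(40335 + R*(-1397)) = 21051 - 1/(40335 + 10*(-1397)) = 21051 - 1/(40335 - 13970) = 21051 - 1/26365 = 555009614/26365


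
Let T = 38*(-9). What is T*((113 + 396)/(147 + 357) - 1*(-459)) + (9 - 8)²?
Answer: -4405027/28 ≈ -1.5732e+5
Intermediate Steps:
T = -342
T*((113 + 396)/(147 + 357) - 1*(-459)) + (9 - 8)² = -342*((113 + 396)/(147 + 357) - 1*(-459)) + (9 - 8)² = -342*(509/504 + 459) + 1² = -342*(509*(1/504) + 459) + 1 = -342*(509/504 + 459) + 1 = -342*231845/504 + 1 = -4405055/28 + 1 = -4405027/28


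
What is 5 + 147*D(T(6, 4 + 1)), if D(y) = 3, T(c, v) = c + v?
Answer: 446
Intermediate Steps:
5 + 147*D(T(6, 4 + 1)) = 5 + 147*3 = 5 + 441 = 446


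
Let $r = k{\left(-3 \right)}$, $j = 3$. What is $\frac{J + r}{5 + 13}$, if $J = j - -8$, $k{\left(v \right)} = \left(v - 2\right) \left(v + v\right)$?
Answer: $\frac{41}{18} \approx 2.2778$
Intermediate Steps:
$k{\left(v \right)} = 2 v \left(-2 + v\right)$ ($k{\left(v \right)} = \left(-2 + v\right) 2 v = 2 v \left(-2 + v\right)$)
$r = 30$ ($r = 2 \left(-3\right) \left(-2 - 3\right) = 2 \left(-3\right) \left(-5\right) = 30$)
$J = 11$ ($J = 3 - -8 = 3 + 8 = 11$)
$\frac{J + r}{5 + 13} = \frac{11 + 30}{5 + 13} = \frac{1}{18} \cdot 41 = \frac{41}{18}$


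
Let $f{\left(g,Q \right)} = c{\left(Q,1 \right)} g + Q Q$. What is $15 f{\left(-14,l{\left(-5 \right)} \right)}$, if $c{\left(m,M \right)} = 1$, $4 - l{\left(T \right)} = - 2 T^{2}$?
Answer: $43530$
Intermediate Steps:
$l{\left(T \right)} = 4 + 2 T^{2}$ ($l{\left(T \right)} = 4 - - 2 T^{2} = 4 + 2 T^{2}$)
$f{\left(g,Q \right)} = g + Q^{2}$ ($f{\left(g,Q \right)} = 1 g + Q Q = g + Q^{2}$)
$15 f{\left(-14,l{\left(-5 \right)} \right)} = 15 \left(-14 + \left(4 + 2 \left(-5\right)^{2}\right)^{2}\right) = 15 \left(-14 + \left(4 + 2 \cdot 25\right)^{2}\right) = 15 \left(-14 + \left(4 + 50\right)^{2}\right) = 15 \left(-14 + 54^{2}\right) = 15 \left(-14 + 2916\right) = 15 \cdot 2902 = 43530$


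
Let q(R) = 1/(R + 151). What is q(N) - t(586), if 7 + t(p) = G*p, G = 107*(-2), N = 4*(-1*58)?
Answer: 10158290/81 ≈ 1.2541e+5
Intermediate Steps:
N = -232 (N = 4*(-58) = -232)
G = -214
q(R) = 1/(151 + R)
t(p) = -7 - 214*p
q(N) - t(586) = 1/(151 - 232) - (-7 - 214*586) = 1/(-81) - (-7 - 125404) = -1/81 - 1*(-125411) = -1/81 + 125411 = 10158290/81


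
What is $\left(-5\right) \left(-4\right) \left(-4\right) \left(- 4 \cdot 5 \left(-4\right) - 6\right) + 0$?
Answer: $-5920$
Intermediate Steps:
$\left(-5\right) \left(-4\right) \left(-4\right) \left(- 4 \cdot 5 \left(-4\right) - 6\right) + 0 = 20 \left(-4\right) \left(\left(-4\right) \left(-20\right) - 6\right) + 0 = - 80 \left(80 - 6\right) + 0 = \left(-80\right) 74 + 0 = -5920 + 0 = -5920$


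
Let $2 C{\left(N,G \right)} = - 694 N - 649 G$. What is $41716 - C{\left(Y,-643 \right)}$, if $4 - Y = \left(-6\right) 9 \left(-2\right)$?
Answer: $- \frac{406051}{2} \approx -2.0303 \cdot 10^{5}$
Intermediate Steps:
$Y = -104$ ($Y = 4 - \left(-6\right) 9 \left(-2\right) = 4 - \left(-54\right) \left(-2\right) = 4 - 108 = -104$)
$C{\left(N,G \right)} = - 347 N - \frac{649 G}{2}$ ($C{\left(N,G \right)} = \frac{- 694 N - 649 G}{2} = - 347 N - \frac{649 G}{2}$)
$41716 - C{\left(Y,-643 \right)} = 41716 - \left(\left(-347\right) \left(-104\right) - - \frac{417307}{2}\right) = 41716 - \left(36088 + \frac{417307}{2}\right) = 41716 - \frac{489483}{2} = - \frac{406051}{2}$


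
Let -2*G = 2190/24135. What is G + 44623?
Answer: 71798334/1609 ≈ 44623.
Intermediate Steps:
G = -73/1609 (G = -1095/24135 = -½*146/1609 = -73/1609 ≈ -0.045370)
G + 44623 = -73/1609 + 44623 = 71798334/1609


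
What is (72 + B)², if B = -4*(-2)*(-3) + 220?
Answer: 71824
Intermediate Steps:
B = 196 (B = 8*(-3) + 220 = -24 + 220 = 196)
(72 + B)² = (72 + 196)² = 268² = 71824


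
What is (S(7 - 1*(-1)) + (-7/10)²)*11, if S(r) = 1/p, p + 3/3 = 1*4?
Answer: 2717/300 ≈ 9.0567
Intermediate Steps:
p = 3 (p = -1 + 1*4 = -1 + 4 = 3)
S(r) = ⅓ (S(r) = 1/3 = ⅓)
(S(7 - 1*(-1)) + (-7/10)²)*11 = (⅓ + (-7/10)²)*11 = (⅓ + 49/100)*11 = (247/300)*11 = 2717/300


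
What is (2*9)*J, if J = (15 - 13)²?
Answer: 72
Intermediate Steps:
J = 4 (J = 2² = 4)
(2*9)*J = (2*9)*4 = 18*4 = 72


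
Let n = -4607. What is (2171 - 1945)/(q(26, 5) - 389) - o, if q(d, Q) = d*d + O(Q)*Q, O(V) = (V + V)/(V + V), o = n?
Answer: 672735/146 ≈ 4607.8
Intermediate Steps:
o = -4607
O(V) = 1 (O(V) = (2*V)/((2*V)) = (2*V)*(1/(2*V)) = 1)
q(d, Q) = Q + d² (q(d, Q) = d*d + 1*Q = d² + Q = Q + d²)
(2171 - 1945)/(q(26, 5) - 389) - o = (2171 - 1945)/((5 + 26²) - 389) - 1*(-4607) = 226/((5 + 676) - 389) + 4607 = 226/(681 - 389) + 4607 = 226/292 + 4607 = 226*(1/292) + 4607 = 113/146 + 4607 = 672735/146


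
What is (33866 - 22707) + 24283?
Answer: 35442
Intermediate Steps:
(33866 - 22707) + 24283 = 11159 + 24283 = 35442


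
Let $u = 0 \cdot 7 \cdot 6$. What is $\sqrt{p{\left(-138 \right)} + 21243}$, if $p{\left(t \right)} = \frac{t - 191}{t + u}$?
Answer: $\frac{\sqrt{404597094}}{138} \approx 145.76$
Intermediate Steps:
$u = 0$ ($u = 0 \cdot 6 = 0$)
$p{\left(t \right)} = \frac{-191 + t}{t}$ ($p{\left(t \right)} = \frac{t - 191}{t + 0} = \frac{-191 + t}{t}$)
$\sqrt{p{\left(-138 \right)} + 21243} = \sqrt{\frac{-191 - 138}{-138} + 21243} = \sqrt{\left(- \frac{1}{138}\right) \left(-329\right) + 21243} = \sqrt{\frac{329}{138} + 21243} = \sqrt{\frac{2931863}{138}} = \frac{\sqrt{404597094}}{138}$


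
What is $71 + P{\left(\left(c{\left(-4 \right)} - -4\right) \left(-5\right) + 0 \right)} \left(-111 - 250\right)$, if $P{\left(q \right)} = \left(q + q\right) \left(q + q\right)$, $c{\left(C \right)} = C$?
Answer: $71$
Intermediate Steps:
$P{\left(q \right)} = 4 q^{2}$ ($P{\left(q \right)} = 2 q 2 q = 4 q^{2}$)
$71 + P{\left(\left(c{\left(-4 \right)} - -4\right) \left(-5\right) + 0 \right)} \left(-111 - 250\right) = 71 + 4 \left(\left(-4 - -4\right) \left(-5\right) + 0\right)^{2} \left(-111 - 250\right) = 71 + 4 \left(\left(-4 + 4\right) \left(-5\right) + 0\right)^{2} \left(-111 - 250\right) = 71 + 4 \left(0 \left(-5\right) + 0\right)^{2} \left(-361\right) = 71 + 4 \left(0 + 0\right)^{2} \left(-361\right) = 71 + 4 \cdot 0^{2} \left(-361\right) = 71 + 4 \cdot 0 \left(-361\right) = 71 + 0 \left(-361\right) = 71 + 0 = 71$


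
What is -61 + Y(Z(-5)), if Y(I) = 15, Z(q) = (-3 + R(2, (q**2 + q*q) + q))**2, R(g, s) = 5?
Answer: -46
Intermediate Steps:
Z(q) = 4 (Z(q) = (-3 + 5)**2 = 2**2 = 4)
-61 + Y(Z(-5)) = -61 + 15 = -46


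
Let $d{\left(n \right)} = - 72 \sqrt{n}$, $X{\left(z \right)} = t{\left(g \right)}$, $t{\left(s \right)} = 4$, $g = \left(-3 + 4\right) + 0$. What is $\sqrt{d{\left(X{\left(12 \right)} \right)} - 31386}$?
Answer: $i \sqrt{31530} \approx 177.57 i$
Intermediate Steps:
$g = 1$ ($g = 1 + 0 = 1$)
$X{\left(z \right)} = 4$
$\sqrt{d{\left(X{\left(12 \right)} \right)} - 31386} = \sqrt{- 72 \sqrt{4} - 31386} = \sqrt{\left(-72\right) 2 - 31386} = \sqrt{-144 - 31386} = \sqrt{-31530} = i \sqrt{31530}$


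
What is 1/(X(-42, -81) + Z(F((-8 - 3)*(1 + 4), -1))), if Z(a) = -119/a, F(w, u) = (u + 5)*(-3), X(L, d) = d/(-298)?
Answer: 1788/18217 ≈ 0.098150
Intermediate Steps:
X(L, d) = -d/298 (X(L, d) = d*(-1/298) = -d/298)
F(w, u) = -15 - 3*u (F(w, u) = (5 + u)*(-3) = -15 - 3*u)
1/(X(-42, -81) + Z(F((-8 - 3)*(1 + 4), -1))) = 1/(-1/298*(-81) - 119/(-15 - 3*(-1))) = 1/(81/298 - 119/(-15 + 3)) = 1/(81/298 - 119/(-12)) = 1/(81/298 - 119*(-1/12)) = 1/(81/298 + 119/12) = 1/(18217/1788) = 1788/18217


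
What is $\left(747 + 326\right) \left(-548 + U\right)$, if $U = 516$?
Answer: $-34336$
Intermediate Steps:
$\left(747 + 326\right) \left(-548 + U\right) = \left(747 + 326\right) \left(-548 + 516\right) = 1073 \left(-32\right) = -34336$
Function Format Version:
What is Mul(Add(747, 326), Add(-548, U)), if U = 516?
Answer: -34336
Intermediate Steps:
Mul(Add(747, 326), Add(-548, U)) = Mul(Add(747, 326), Add(-548, 516)) = Mul(1073, -32) = -34336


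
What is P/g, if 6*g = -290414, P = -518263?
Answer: 1554789/145207 ≈ 10.707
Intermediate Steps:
g = -145207/3 (g = (⅙)*(-290414) = -145207/3 ≈ -48402.)
P/g = -518263/(-145207/3) = -518263*(-3/145207) = 1554789/145207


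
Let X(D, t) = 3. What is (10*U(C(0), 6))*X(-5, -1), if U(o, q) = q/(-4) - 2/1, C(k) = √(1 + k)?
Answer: -105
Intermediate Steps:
U(o, q) = -2 - q/4 (U(o, q) = q*(-¼) - 2*1 = -q/4 - 2 = -2 - q/4)
(10*U(C(0), 6))*X(-5, -1) = (10*(-2 - ¼*6))*3 = (10*(-2 - 3/2))*3 = (10*(-7/2))*3 = -35*3 = -105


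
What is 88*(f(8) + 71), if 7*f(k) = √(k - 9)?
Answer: 6248 + 88*I/7 ≈ 6248.0 + 12.571*I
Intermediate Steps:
f(k) = √(-9 + k)/7 (f(k) = √(k - 9)/7 = √(-9 + k)/7)
88*(f(8) + 71) = 88*(√(-9 + 8)/7 + 71) = 88*(√(-1)/7 + 71) = 88*(I/7 + 71) = 88*(71 + I/7) = 6248 + 88*I/7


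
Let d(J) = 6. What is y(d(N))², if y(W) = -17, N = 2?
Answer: 289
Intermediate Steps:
y(d(N))² = (-17)² = 289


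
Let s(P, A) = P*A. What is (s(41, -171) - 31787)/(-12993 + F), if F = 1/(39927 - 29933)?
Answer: 387747212/129852041 ≈ 2.9861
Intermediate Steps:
F = 1/9994 ≈ 0.00010006
s(P, A) = A*P
(s(41, -171) - 31787)/(-12993 + F) = (-171*41 - 31787)/(-12993 + 1/9994) = (-7011 - 31787)/(-129852041/9994) = -38798*(-9994/129852041) = 387747212/129852041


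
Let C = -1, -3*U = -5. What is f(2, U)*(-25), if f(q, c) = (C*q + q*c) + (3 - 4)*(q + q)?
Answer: 200/3 ≈ 66.667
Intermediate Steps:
U = 5/3 (U = -⅓*(-5) = 5/3 ≈ 1.6667)
f(q, c) = -3*q + c*q (f(q, c) = (-q + q*c) + (3 - 4)*(q + q) = (-q + c*q) - 2*q = -3*q + c*q)
f(2, U)*(-25) = (2*(-3 + 5/3))*(-25) = (2*(-4/3))*(-25) = -8/3*(-25) = 200/3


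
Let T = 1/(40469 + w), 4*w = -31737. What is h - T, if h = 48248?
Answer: 6278946468/130139 ≈ 48248.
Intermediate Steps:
w = -31737/4 (w = (¼)*(-31737) = -31737/4 ≈ -7934.3)
T = 4/130139 (T = 1/(40469 - 31737/4) = 1/(130139/4) = 4/130139 ≈ 3.0736e-5)
h - T = 48248 - 1*4/130139 = 48248 - 4/130139 = 6278946468/130139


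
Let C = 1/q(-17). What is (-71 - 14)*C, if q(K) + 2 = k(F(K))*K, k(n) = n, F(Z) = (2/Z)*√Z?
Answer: 85/36 + 85*I*√17/36 ≈ 2.3611 + 9.7351*I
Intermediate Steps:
F(Z) = 2/√Z
q(K) = -2 + 2*√K (q(K) = -2 + (2/√K)*K = -2 + 2*√K)
C = 1/(-2 + 2*I*√17) (C = 1/(-2 + 2*√(-17)) = 1/(-2 + 2*(I*√17)) = 1/(-2 + 2*I*√17) ≈ -0.027778 - 0.11453*I)
(-71 - 14)*C = (-71 - 14)*(-1/36 - I*√17/36) = -85*(-1/36 - I*√17/36) = 85/36 + 85*I*√17/36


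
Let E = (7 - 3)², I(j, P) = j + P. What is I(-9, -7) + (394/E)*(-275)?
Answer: -54303/8 ≈ -6787.9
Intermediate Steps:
I(j, P) = P + j
E = 16 (E = 4² = 16)
I(-9, -7) + (394/E)*(-275) = (-7 - 9) + (394/16)*(-275) = -16 + (394*(1/16))*(-275) = -16 + (197/8)*(-275) = -16 - 54175/8 = -54303/8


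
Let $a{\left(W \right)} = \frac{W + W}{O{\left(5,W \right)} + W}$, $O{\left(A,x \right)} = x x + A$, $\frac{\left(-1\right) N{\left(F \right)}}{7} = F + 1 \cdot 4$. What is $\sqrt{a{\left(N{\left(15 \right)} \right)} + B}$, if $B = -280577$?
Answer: $\frac{3 i \sqrt{9614087427027}}{17561} \approx 529.7 i$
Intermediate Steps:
$N{\left(F \right)} = -28 - 7 F$ ($N{\left(F \right)} = - 7 \left(F + 1 \cdot 4\right) = - 7 \left(F + 4\right) = - 7 \left(4 + F\right) = -28 - 7 F$)
$O{\left(A,x \right)} = A + x^{2}$ ($O{\left(A,x \right)} = x^{2} + A = A + x^{2}$)
$a{\left(W \right)} = \frac{2 W}{5 + W + W^{2}}$ ($a{\left(W \right)} = \frac{W + W}{\left(5 + W^{2}\right) + W} = \frac{2 W}{5 + W + W^{2}}$)
$\sqrt{a{\left(N{\left(15 \right)} \right)} + B} = \sqrt{\frac{2 \left(-28 - 105\right)}{5 - 133 + \left(-28 - 105\right)^{2}} - 280577} = \sqrt{2 \left(-133\right) \frac{1}{5 - 133 + \left(-133\right)^{2}} - 280577} = \sqrt{2 \left(-133\right) \frac{1}{5 - 133 + 17689} - 280577} = \sqrt{2 \left(-133\right) \frac{1}{17561} - 280577} = \sqrt{- \frac{266}{17561} - 280577} = \sqrt{- \frac{4927212963}{17561}} = \frac{3 i \sqrt{9614087427027}}{17561}$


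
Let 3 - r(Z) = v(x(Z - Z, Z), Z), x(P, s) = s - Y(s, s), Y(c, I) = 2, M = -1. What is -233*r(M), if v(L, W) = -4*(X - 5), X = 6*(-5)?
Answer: 31921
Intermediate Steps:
X = -30
x(P, s) = -2 + s (x(P, s) = s - 1*2 = s - 2 = -2 + s)
v(L, W) = 140 (v(L, W) = -4*(-30 - 5) = -4*(-35) = 140)
r(Z) = -137 (r(Z) = 3 - 1*140 = 3 - 140 = -137)
-233*r(M) = -233*(-137) = 31921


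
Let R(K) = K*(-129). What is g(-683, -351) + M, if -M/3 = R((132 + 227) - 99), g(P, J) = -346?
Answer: 100274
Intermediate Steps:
R(K) = -129*K
M = 100620 (M = -(-387)*((132 + 227) - 99) = -(-387)*(359 - 99) = -(-387)*260 = -3*(-33540) = 100620)
g(-683, -351) + M = -346 + 100620 = 100274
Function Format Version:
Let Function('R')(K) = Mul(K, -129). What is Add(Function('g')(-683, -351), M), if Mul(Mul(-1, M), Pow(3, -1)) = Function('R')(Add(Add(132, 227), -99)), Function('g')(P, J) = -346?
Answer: 100274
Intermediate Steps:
Function('R')(K) = Mul(-129, K)
M = 100620 (M = Mul(-3, Mul(-129, Add(Add(132, 227), -99))) = Mul(-3, Mul(-129, Add(359, -99))) = Mul(-3, Mul(-129, 260)) = Mul(-3, -33540) = 100620)
Add(Function('g')(-683, -351), M) = Add(-346, 100620) = 100274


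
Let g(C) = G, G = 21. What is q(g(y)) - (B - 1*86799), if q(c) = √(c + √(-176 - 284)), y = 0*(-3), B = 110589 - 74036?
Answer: 50246 + √(21 + 2*I*√115) ≈ 50251.0 + 2.1233*I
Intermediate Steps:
B = 36553
y = 0
g(C) = 21
q(c) = √(c + 2*I*√115) (q(c) = √(c + √(-460)) = √(c + 2*I*√115))
q(g(y)) - (B - 1*86799) = √(21 + 2*I*√115) - (36553 - 1*86799) = √(21 + 2*I*√115) - (36553 - 86799) = √(21 + 2*I*√115) - 1*(-50246) = √(21 + 2*I*√115) + 50246 = 50246 + √(21 + 2*I*√115)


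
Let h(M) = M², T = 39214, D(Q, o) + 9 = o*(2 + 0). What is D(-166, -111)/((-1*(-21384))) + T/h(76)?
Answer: 198205/29241 ≈ 6.7783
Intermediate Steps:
D(Q, o) = -9 + 2*o (D(Q, o) = -9 + o*(2 + 0) = -9 + o*2 = -9 + 2*o)
D(-166, -111)/((-1*(-21384))) + T/h(76) = (-9 + 2*(-111))/((-1*(-21384))) + 39214/(76²) = (-9 - 222)/21384 + 39214/5776 = -231*1/21384 + 39214*(1/5776) = -7/648 + 19607/2888 = 198205/29241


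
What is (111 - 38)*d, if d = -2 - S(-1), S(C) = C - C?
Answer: -146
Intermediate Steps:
S(C) = 0
d = -2 (d = -2 - 1*0 = -2 + 0 = -2)
(111 - 38)*d = (111 - 38)*(-2) = 73*(-2) = -146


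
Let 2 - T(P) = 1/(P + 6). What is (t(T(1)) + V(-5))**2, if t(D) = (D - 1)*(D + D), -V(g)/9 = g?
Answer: 5574321/2401 ≈ 2321.7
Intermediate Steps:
T(P) = 2 - 1/(6 + P) (T(P) = 2 - 1/(P + 6) = 2 - 1/(6 + P))
V(g) = -9*g
t(D) = 2*D*(-1 + D) (t(D) = (-1 + D)*(2*D) = 2*D*(-1 + D))
(t(T(1)) + V(-5))**2 = (2*((11 + 2*1)/(6 + 1))*(-1 + (11 + 2*1)/(6 + 1)) - 9*(-5))**2 = (2*((11 + 2)/7)*(-1 + (11 + 2)/7) + 45)**2 = (2*((1/7)*13)*(-1 + (1/7)*13) + 45)**2 = (2*(13/7)*(-1 + 13/7) + 45)**2 = (2*(13/7)*(6/7) + 45)**2 = (156/49 + 45)**2 = (2361/49)**2 = 5574321/2401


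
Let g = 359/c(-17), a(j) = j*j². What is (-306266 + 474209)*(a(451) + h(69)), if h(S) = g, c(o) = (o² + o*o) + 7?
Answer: 3004181357103314/195 ≈ 1.5406e+13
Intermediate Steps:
c(o) = 7 + 2*o² (c(o) = (o² + o²) + 7 = 2*o² + 7 = 7 + 2*o²)
a(j) = j³
g = 359/585 (g = 359/(7 + 2*(-17)²) = 359/(7 + 2*289) = 359/(7 + 578) = 359/585 ≈ 0.61368)
h(S) = 359/585
(-306266 + 474209)*(a(451) + h(69)) = (-306266 + 474209)*(451³ + 359/585) = 167943*(91733851 + 359/585) = 167943*(53664303194/585) = 3004181357103314/195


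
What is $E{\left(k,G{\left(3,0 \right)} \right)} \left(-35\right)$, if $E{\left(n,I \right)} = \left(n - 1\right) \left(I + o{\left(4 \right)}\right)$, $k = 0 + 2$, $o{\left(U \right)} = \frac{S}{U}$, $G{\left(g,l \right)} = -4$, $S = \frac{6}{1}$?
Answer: $\frac{175}{2} \approx 87.5$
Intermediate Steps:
$S = 6$ ($S = 6 \cdot 1 = 6$)
$o{\left(U \right)} = \frac{6}{U}$
$k = 2$
$E{\left(n,I \right)} = \left(-1 + n\right) \left(\frac{3}{2} + I\right)$ ($E{\left(n,I \right)} = \left(n - 1\right) \left(I + \frac{6}{4}\right) = \left(-1 + n\right) \left(I + 6 \cdot \frac{1}{4}\right) = \left(-1 + n\right) \left(I + \frac{3}{2}\right) = \left(-1 + n\right) \left(\frac{3}{2} + I\right)$)
$E{\left(k,G{\left(3,0 \right)} \right)} \left(-35\right) = \left(- \frac{3}{2} - -4 + \frac{3}{2} \cdot 2 - 8\right) \left(-35\right) = \left(- \frac{3}{2} + 4 + 3 - 8\right) \left(-35\right) = \left(- \frac{5}{2}\right) \left(-35\right) = \frac{175}{2}$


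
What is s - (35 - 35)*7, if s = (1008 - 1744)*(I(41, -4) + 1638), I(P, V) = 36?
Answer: -1232064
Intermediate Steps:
s = -1232064 (s = (1008 - 1744)*(36 + 1638) = -736*1674 = -1232064)
s - (35 - 35)*7 = -1232064 - (35 - 35)*7 = -1232064 - 0*7 = -1232064 - 1*0 = -1232064 + 0 = -1232064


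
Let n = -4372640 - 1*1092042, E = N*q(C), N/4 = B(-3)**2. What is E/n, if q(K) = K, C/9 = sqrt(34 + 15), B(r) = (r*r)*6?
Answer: -367416/2732341 ≈ -0.13447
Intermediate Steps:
B(r) = 6*r**2 (B(r) = r**2*6 = 6*r**2)
C = 63 (C = 9*sqrt(34 + 15) = 9*sqrt(49) = 9*7 = 63)
N = 11664 (N = 4*(6*(-3)**2)**2 = 4*(6*9)**2 = 4*54**2 = 4*2916 = 11664)
E = 734832 (E = 11664*63 = 734832)
n = -5464682 (n = -4372640 - 1092042 = -5464682)
E/n = 734832/(-5464682) = 734832*(-1/5464682) = -367416/2732341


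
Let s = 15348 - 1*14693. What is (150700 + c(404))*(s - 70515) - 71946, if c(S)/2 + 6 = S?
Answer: -10583582506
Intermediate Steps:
c(S) = -12 + 2*S
s = 655 (s = 15348 - 14693 = 655)
(150700 + c(404))*(s - 70515) - 71946 = (150700 + (-12 + 2*404))*(655 - 70515) - 71946 = (150700 + (-12 + 808))*(-69860) - 71946 = (150700 + 796)*(-69860) - 71946 = 151496*(-69860) - 71946 = -10583510560 - 71946 = -10583582506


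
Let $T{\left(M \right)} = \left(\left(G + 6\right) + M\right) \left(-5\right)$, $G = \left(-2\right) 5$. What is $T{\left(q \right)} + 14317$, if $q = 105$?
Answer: $13812$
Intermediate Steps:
$G = -10$
$T{\left(M \right)} = 20 - 5 M$ ($T{\left(M \right)} = \left(\left(-10 + 6\right) + M\right) \left(-5\right) = \left(-4 + M\right) \left(-5\right) = 20 - 5 M$)
$T{\left(q \right)} + 14317 = \left(20 - 525\right) + 14317 = -505 + 14317 = 13812$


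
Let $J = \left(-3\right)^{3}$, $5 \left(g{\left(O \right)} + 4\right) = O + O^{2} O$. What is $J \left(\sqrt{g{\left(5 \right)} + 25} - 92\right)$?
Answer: $2484 - 27 \sqrt{47} \approx 2298.9$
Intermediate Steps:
$g{\left(O \right)} = -4 + \frac{O}{5} + \frac{O^{3}}{5}$ ($g{\left(O \right)} = -4 + \frac{O + O^{2} O}{5} = -4 + \frac{O + O^{3}}{5} = -4 + \left(\frac{O}{5} + \frac{O^{3}}{5}\right) = -4 + \frac{O}{5} + \frac{O^{3}}{5}$)
$J = -27$
$J \left(\sqrt{g{\left(5 \right)} + 25} - 92\right) = - 27 \left(\sqrt{\left(-4 + \frac{1}{5} \cdot 5 + \frac{5^{3}}{5}\right) + 25} - 92\right) = - 27 \left(\sqrt{\left(-4 + 1 + \frac{1}{5} \cdot 125\right) + 25} - 92\right) = - 27 \left(\sqrt{\left(-4 + 1 + 25\right) + 25} - 92\right) = - 27 \left(\sqrt{22 + 25} - 92\right) = - 27 \left(\sqrt{47} - 92\right) = - 27 \left(-92 + \sqrt{47}\right) = 2484 - 27 \sqrt{47}$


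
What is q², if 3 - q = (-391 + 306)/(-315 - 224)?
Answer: 2347024/290521 ≈ 8.0787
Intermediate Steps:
q = 1532/539 (q = 3 - (-391 + 306)/(-315 - 224) = 3 - (-85)/(-539) = 3 - (-85)*(-1)/539 = 3 - 1*85/539 = 3 - 85/539 = 1532/539 ≈ 2.8423)
q² = (1532/539)² = 2347024/290521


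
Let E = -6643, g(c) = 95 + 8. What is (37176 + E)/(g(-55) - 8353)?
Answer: -30533/8250 ≈ -3.7010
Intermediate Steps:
g(c) = 103
(37176 + E)/(g(-55) - 8353) = (37176 - 6643)/(103 - 8353) = 30533/(-8250) = 30533*(-1/8250) = -30533/8250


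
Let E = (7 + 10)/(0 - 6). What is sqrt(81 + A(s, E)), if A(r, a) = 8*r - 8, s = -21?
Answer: I*sqrt(95) ≈ 9.7468*I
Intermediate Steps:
E = -17/6 (E = 17/(-6) = 17*(-1/6) = -17/6 ≈ -2.8333)
A(r, a) = -8 + 8*r
sqrt(81 + A(s, E)) = sqrt(81 + (-8 + 8*(-21))) = sqrt(81 + (-8 - 168)) = sqrt(81 - 176) = sqrt(-95) = I*sqrt(95)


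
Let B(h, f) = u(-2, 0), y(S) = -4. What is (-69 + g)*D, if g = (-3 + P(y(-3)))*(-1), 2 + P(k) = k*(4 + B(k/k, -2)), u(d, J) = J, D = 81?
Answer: -3888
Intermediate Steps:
B(h, f) = 0
P(k) = -2 + 4*k (P(k) = -2 + k*(4 + 0) = -2 + k*4 = -2 + 4*k)
g = 21 (g = (-3 + (-2 + 4*(-4)))*(-1) = (-3 + (-2 - 16))*(-1) = (-3 - 18)*(-1) = -21*(-1) = 21)
(-69 + g)*D = (-69 + 21)*81 = -48*81 = -3888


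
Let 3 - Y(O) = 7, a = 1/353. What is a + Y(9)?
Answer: -1411/353 ≈ -3.9972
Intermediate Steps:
a = 1/353 ≈ 0.0028329
Y(O) = -4 (Y(O) = 3 - 1*7 = 3 - 7 = -4)
a + Y(9) = 1/353 - 4 = -1411/353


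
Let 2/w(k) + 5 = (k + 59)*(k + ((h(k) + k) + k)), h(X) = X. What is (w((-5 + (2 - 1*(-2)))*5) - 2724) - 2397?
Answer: -5556287/1085 ≈ -5121.0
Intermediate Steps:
w(k) = 2/(-5 + 4*k*(59 + k)) (w(k) = 2/(-5 + (k + 59)*(k + ((k + k) + k))) = 2/(-5 + (59 + k)*(k + (2*k + k))) = 2/(-5 + (59 + k)*(k + 3*k)) = 2/(-5 + (59 + k)*(4*k)) = 2/(-5 + 4*k*(59 + k)))
(w((-5 + (2 - 1*(-2)))*5) - 2724) - 2397 = (2/(-5 + 4*((-5 + (2 - 1*(-2)))*5)**2 + 236*((-5 + (2 - 1*(-2)))*5)) - 2724) - 2397 = (2/(-5 + 4*((-5 + (2 + 2))*5)**2 + 236*((-5 + (2 + 2))*5)) - 2724) - 2397 = (2/(-5 + 4*((-5 + 4)*5)**2 + 236*((-5 + 4)*5)) - 2724) - 2397 = (2/(-5 + 4*(-1*5)**2 + 236*(-1*5)) - 2724) - 2397 = (2/(-5 + 4*(-5)**2 + 236*(-5)) - 2724) - 2397 = (2/(-5 + 4*25 - 1180) - 2724) - 2397 = (2/(-5 + 100 - 1180) - 2724) - 2397 = (2/(-1085) - 2724) - 2397 = (2*(-1/1085) - 2724) - 2397 = (-2/1085 - 2724) - 2397 = -2955542/1085 - 2397 = -5556287/1085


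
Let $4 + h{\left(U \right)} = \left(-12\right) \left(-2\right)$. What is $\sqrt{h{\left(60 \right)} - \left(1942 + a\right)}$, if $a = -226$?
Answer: $4 i \sqrt{106} \approx 41.182 i$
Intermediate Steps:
$h{\left(U \right)} = 20$ ($h{\left(U \right)} = -4 - -24 = -4 + 24 = 20$)
$\sqrt{h{\left(60 \right)} - \left(1942 + a\right)} = \sqrt{20 - 1716} = \sqrt{-1696} = 4 i \sqrt{106}$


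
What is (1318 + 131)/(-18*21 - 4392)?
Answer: -161/530 ≈ -0.30377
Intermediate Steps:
(1318 + 131)/(-18*21 - 4392) = 1449/(-378 - 4392) = 1449/(-4770) = 1449*(-1/4770) = -161/530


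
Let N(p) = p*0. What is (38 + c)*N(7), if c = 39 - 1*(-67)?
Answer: 0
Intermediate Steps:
N(p) = 0
c = 106 (c = 39 + 67 = 106)
(38 + c)*N(7) = (38 + 106)*0 = 144*0 = 0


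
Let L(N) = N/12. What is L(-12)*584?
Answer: -584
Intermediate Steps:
L(N) = N/12 (L(N) = N*(1/12) = N/12)
L(-12)*584 = ((1/12)*(-12))*584 = -1*584 = -584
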